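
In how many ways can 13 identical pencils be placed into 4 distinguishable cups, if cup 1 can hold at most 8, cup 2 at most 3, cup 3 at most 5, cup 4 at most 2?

Ignoring the caps, the number of non-negative solutions to x_1+…+x_4 = 13 is C(16,3) = 560.
Subtract solutions that violate a single cap (substitute x_i' = x_i − (cap_i+1)): x_1 ≥ 9 gives C(7,3) = 35; x_2 ≥ 4 gives C(12,3) = 220; x_3 ≥ 6 gives C(10,3) = 120; x_4 ≥ 3 gives C(13,3) = 286. Together 661.
Add back pairs where two caps are both exceeded: 1 + 0 + 4 + 20 + 84 + 35 = 144.
Subtract triples: 0 + 0 + 0 + 1 = 1.
By inclusion–exclusion the count is 560 − 661 + 144 − 1 = 42.

42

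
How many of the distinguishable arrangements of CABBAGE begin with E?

180

Fix E in the first position and arrange the remaining 6 letters.
Those 6 letters have A appearing twice and B appearing twice, giving (6)!/(2!·2!) = 180.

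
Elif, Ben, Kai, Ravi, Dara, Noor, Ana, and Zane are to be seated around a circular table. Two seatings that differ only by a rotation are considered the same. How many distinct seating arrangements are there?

5040

Around a circle, 8 distinct people have 8!/8 = (7)! = 5040 rotationally distinct seatings.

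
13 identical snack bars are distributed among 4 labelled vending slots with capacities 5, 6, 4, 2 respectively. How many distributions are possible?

31

Without the upper bounds there are C(16,3) = 560 ways to split 13 among 4 vending slots.
Subtract solutions that violate a single cap (substitute x_i' = x_i − (cap_i+1)): x_1 ≥ 6 gives C(10,3) = 120; x_2 ≥ 7 gives C(9,3) = 84; x_3 ≥ 5 gives C(11,3) = 165; x_4 ≥ 3 gives C(13,3) = 286. Together 655.
Add back pairs where two caps are both exceeded: 1 + 10 + 35 + 4 + 20 + 56 = 126.
By inclusion–exclusion the count is 560 − 655 + 126 = 31.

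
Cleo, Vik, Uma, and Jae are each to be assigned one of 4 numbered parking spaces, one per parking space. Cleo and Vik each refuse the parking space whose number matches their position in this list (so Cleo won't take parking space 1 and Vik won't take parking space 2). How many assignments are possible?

14

Let Aᵢ (for i ∈ {1, 2}) be the placements that put person i in their forbidden parking space. Any j of these fix j positions, leaving (4−j)! ways to fill the rest, and there are C(2,j) ways to pick which j.
By inclusion–exclusion, the number of valid placements is Σ_{j=0}^{2} (−1)^j C(2,j)·(4−j)!.
Computing: 24 − 12 + 2 = 14.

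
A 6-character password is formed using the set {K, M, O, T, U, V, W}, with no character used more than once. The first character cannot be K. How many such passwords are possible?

4320

The first character has 7−1 = 6 choices (anything except K).
The remaining 5 characters are filled from the other 6 symbols without repetition: 6 × 5 × 4 × 3 × 2 = 720.
Total: 6 × 720 = 4320.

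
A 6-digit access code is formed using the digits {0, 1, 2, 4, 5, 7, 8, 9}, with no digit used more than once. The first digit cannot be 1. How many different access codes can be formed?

17640

The first digit has 8−1 = 7 choices (anything except 1).
The remaining 5 digits are filled from the other 7 symbols without repetition: 7 × 6 × 5 × 4 × 3 = 2520.
Total: 7 × 2520 = 17640.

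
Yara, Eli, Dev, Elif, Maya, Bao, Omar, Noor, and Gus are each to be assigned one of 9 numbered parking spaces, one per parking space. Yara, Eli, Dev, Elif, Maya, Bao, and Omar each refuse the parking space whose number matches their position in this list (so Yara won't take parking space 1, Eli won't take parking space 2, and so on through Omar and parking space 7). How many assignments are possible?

Let Aᵢ (for 1 ≤ i ≤ 7) be the placements that put person i in their forbidden parking space. Any j of these fix j positions, leaving (9−j)! ways to fill the rest, and there are C(7,j) ways to pick which j.
By inclusion–exclusion, the number of valid placements is Σ_{j=0}^{7} (−1)^j C(7,j)·(9−j)!.
Computing: 362880 − 282240 + 105840 − 25200 + 4200 − 504 + 42 − 2 = 165016.

165016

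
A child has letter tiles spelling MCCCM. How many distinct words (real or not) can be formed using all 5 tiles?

10

MCCCM has 5 letters with C appearing 3 times and M appearing twice.
The number of distinct arrangements is 5!/(3!·2!) = 120/12 = 10.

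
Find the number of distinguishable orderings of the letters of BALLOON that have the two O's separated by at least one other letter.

Total arrangements of BALLOON: 7!/(2!·2!) = 1260.
Arrangements with the O's together: treat OO as one letter, giving (6)!/(2!) = 360.
Subtracting, 1260 − 360 = 900 arrangements keep the O's apart.

900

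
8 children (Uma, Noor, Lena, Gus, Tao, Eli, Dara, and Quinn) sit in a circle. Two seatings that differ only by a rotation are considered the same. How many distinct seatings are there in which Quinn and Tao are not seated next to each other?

3600

Without the restriction there are (7)! = 5040 seatings.
Those with Quinn next to Tao: fuse the pair into one unit and seat 7 units around a circle — 2·(6)! = 1440.
Subtracting, 5040 − 1440 = 3600.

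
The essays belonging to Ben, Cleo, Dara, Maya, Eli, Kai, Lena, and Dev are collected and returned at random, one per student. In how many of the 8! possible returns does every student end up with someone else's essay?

This is the derangement count D_8: permutations of 8 items with no fixed point.
By inclusion–exclusion this is Σ_{j=0}^{8} (−1)^j C(8,j)·(8−j)!.
Computing: 40320 − 40320 + 20160 − 6720 + 1680 − 336 + 56 − 8 + 1 = 14833.

14833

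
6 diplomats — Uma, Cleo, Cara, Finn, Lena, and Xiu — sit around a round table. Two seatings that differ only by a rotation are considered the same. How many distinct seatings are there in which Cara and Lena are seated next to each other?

Treat {Cara, Lena} as one unit (2 internal orders) and seat the resulting 5 units around the table: (4)! circular arrangements.
So 2 × (4)! = 2 × 24 = 48.

48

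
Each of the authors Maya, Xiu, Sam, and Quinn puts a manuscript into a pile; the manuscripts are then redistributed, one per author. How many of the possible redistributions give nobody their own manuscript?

This is the derangement count D_4: permutations of 4 items with no fixed point.
By inclusion–exclusion this is Σ_{j=0}^{4} (−1)^j C(4,j)·(4−j)!.
Computing: 24 − 24 + 12 − 4 + 1 = 9.

9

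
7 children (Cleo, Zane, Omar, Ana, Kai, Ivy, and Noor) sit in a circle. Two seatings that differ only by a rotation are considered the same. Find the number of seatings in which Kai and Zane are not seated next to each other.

All circular seatings of 7 people number (6)! = 720.
Those with Kai next to Zane: fuse the pair into one unit and seat 6 units around a circle — 2·(5)! = 240.
Subtracting, 720 − 240 = 480.

480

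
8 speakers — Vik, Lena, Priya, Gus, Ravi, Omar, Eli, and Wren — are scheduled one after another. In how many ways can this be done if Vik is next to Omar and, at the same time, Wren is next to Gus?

Treat {Vik,Omar} as one block (2 orders) and {Wren,Gus} as another (2 orders).
That leaves 6 units to arrange: 2 × 2 × 6! = 4 × 720 = 2880.

2880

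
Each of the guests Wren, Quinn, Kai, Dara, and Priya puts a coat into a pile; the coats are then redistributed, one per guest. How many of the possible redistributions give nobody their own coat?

44

This is the derangement count D_5: permutations of 5 items with no fixed point.
By inclusion–exclusion this is Σ_{j=0}^{5} (−1)^j C(5,j)·(5−j)!.
Computing: 120 − 120 + 60 − 20 + 5 − 1 = 44.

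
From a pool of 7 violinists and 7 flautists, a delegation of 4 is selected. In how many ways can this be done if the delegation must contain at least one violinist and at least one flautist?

931

Unrestricted: C(14,4) = 1001 ways to pick any 4 of the 14.
Selections missing a whole group: no violinists → C(7,4) = 35; no flautists → C(7,4) = 35.
Both groups omitted at once is impossible, so 1001 − 70 = 931.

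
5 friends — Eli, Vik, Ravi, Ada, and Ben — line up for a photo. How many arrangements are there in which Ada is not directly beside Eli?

72

Of the 5! = 120 arrangements, those with Ada and Eli adjacent number 2 × 4! = 48 (treat the pair as a block with 2 internal orders).
Complementary counting: 120 − 48 = 72.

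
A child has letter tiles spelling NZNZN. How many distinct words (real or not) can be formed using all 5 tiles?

10

The 5 letters of NZNZN have repeats: N appearing 3 times and Z appearing twice.
The number of distinct arrangements is 5!/(3!·2!) = 120/12 = 10.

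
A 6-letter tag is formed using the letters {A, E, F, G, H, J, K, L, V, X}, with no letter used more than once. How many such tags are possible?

With no repetition, fill the 6 letters in order: 10 choices, then 9, down to 5.
That product is 10 × 9 × 8 × 7 × 6 × 5 = 151200.

151200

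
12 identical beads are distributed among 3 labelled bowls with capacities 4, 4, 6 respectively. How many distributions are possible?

Without the upper bounds there are C(14,2) = 91 ways to split 12 among 3 bowls.
Subtract solutions that violate a single cap (substitute x_i' = x_i − (cap_i+1)): x_1 ≥ 5 gives C(9,2) = 36; x_2 ≥ 5 gives C(9,2) = 36; x_3 ≥ 7 gives C(7,2) = 21. Together 93.
Add back pairs where two caps are both exceeded: 6 + 1 + 1 = 8.
By inclusion–exclusion the count is 91 − 93 + 8 = 6.

6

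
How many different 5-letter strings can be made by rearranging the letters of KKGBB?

30

Letter multiplicities in KKGBB: B×2, G×1, K×2.
The number of distinct arrangements is 5!/(2!·2!) = 120/4 = 30.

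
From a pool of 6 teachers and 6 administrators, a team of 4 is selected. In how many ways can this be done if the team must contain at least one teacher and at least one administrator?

465

With no constraint there are C(12,4) = 495 possible selections.
Subtract selections that omit an entire group: no teachers → C(6,4) = 15; no administrators → C(6,4) = 15.
Both groups omitted at once is impossible, so 495 − 30 = 465.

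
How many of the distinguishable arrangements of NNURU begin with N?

12

With the first slot taken by N, it remains to arrange the other 4 letters (NURU).
Those 4 letters have U appearing twice, giving (4)!/(2!) = 12.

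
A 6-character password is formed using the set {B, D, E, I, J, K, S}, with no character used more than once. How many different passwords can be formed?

With no repetition, fill the 6 characters in order: 7 choices, then 6, down to 2.
That product is 7 × 6 × 5 × 4 × 3 × 2 = 5040.

5040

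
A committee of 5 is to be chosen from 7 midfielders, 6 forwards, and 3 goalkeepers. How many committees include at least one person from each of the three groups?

2730

Total 5-person selections from all 16: C(16,5) = 4368.
Selections missing a whole group: no midfielders → C(9,5) = 126; no forwards → C(10,5) = 252; no goalkeepers → C(13,5) = 1287.
Add back selections omitting two groups (i.e. drawn from a single group): C(7,5) + C(6,5) + C(3,5) = 27.
By inclusion–exclusion: 4368 − 1665 + 27 = 2730.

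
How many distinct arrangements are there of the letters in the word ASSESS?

30

ASSESS has 6 letters with S appearing 4 times.
Dividing 6! = 720 by 4! = 24 for the repeated letters gives 30.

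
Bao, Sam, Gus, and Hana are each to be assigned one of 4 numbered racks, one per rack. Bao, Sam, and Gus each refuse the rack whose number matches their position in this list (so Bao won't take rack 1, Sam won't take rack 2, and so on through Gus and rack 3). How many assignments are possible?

11

Let Aᵢ (for i ∈ {1, 2, 3}) be the placements that put person i in their forbidden rack. Any j of these fix j positions, leaving (4−j)! ways to fill the rest, and there are C(3,j) ways to pick which j.
By inclusion–exclusion, the number of valid placements is Σ_{j=0}^{3} (−1)^j C(3,j)·(4−j)!.
Computing: 24 − 18 + 6 − 1 = 11.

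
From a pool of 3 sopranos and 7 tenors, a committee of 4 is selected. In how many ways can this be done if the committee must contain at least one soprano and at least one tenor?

Total 4-person selections from all 10: C(10,4) = 210.
Subtract selections that omit an entire group: no sopranos → C(7,4) = 35; no tenors → C(3,4) = 0.
Both groups omitted at once is impossible, so 210 − 35 = 175.

175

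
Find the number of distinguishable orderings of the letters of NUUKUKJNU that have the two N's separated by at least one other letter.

2940

Total arrangements of NUUKUKJNU: 9!/(4!·2!·2!) = 3780.
If the two N's are adjacent, glue them into one block, leaving 8 items to arrange: (8)!/(4!·2!) = 840 ways.
Subtracting, 3780 − 840 = 2940 arrangements keep the N's apart.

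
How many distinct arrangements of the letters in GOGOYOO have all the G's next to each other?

Treat the 2 copies of G as a single block. The multiset to arrange is then {GG, O, O, O, O, Y}, 6 items in all.
That gives (6)!/(4!) = 30 arrangements.

30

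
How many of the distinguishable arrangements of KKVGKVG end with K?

90

Fix K in the last position and arrange the remaining 6 letters.
Those 6 letters have G appearing twice, K appearing twice, and V appearing twice, giving (6)!/(2!·2!·2!) = 90.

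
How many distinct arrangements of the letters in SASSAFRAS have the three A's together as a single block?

Treat the 3 copies of A as a single block. The multiset to arrange is then {AAA, F, R, S, S, S, S}, 7 items in all.
That gives (7)!/(4!) = 210 arrangements.

210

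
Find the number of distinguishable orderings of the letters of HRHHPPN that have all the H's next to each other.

60

Treat the 3 copies of H as a single block. The multiset to arrange is then {HHH, N, P, P, R}, 5 items in all.
That gives (5)!/(2!) = 60 arrangements.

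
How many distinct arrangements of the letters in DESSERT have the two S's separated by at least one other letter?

Total arrangements of DESSERT: 7!/(2!·2!) = 1260.
If the two S's are adjacent, glue them into one block, leaving 6 items to arrange: (6)!/(2!) = 360 ways.
Subtracting, 1260 − 360 = 900 arrangements keep the S's apart.

900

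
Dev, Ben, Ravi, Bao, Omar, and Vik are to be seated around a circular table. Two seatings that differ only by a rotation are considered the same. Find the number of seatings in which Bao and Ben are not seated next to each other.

All circular seatings of 6 people number (5)! = 120.
Those with Bao next to Ben: fuse the pair into one unit and seat 5 units around a circle — 2·(4)! = 48.
Subtracting, 120 − 48 = 72.

72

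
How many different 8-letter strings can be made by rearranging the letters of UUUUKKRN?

Letter multiplicities in UUUUKKRN: K×2, N×1, R×1, U×4.
The number of distinct arrangements is 8!/(4!·2!) = 40320/48 = 840.

840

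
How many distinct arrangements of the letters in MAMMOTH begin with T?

Fix T in the first position and arrange the remaining 6 letters.
Those 6 letters have M appearing 3 times, giving (6)!/(3!) = 120.

120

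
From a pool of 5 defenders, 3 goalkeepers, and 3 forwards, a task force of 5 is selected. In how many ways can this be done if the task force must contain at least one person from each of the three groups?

345

Total 5-person selections from all 11: C(11,5) = 462.
Subtract selections that omit an entire group: no defenders → C(6,5) = 6; no goalkeepers → C(8,5) = 56; no forwards → C(8,5) = 56.
Add back selections omitting two groups (i.e. drawn from a single group): C(5,5) + C(3,5) + C(3,5) = 1.
By inclusion–exclusion: 462 − 118 + 1 = 345.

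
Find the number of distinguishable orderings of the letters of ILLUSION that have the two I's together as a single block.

Treat the 2 copies of I as a single block. The multiset to arrange is then {II, L, L, N, O, S, U}, 7 items in all.
That gives (7)!/(2!) = 2520 arrangements.

2520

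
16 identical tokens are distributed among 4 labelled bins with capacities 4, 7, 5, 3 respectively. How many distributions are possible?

20

Without the upper bounds there are C(19,3) = 969 ways to split 16 among 4 bins.
Subtract solutions that violate a single cap (substitute x_i' = x_i − (cap_i+1)): x_1 ≥ 5 gives C(14,3) = 364; x_2 ≥ 8 gives C(11,3) = 165; x_3 ≥ 6 gives C(13,3) = 286; x_4 ≥ 4 gives C(15,3) = 455. Together 1270.
Add back pairs where two caps are both exceeded: 20 + 56 + 120 + 10 + 35 + 84 = 325.
Subtract triples: 0 + 0 + 4 + 0 = 4.
By inclusion–exclusion the count is 969 − 1270 + 325 − 4 = 20.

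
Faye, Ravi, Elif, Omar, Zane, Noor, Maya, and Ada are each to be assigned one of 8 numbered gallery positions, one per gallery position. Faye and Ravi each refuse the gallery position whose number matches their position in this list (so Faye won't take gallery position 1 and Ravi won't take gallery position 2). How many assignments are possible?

Let Aᵢ (for i ∈ {1, 2}) be the placements that put person i in their forbidden gallery position. Any j of these fix j positions, leaving (8−j)! ways to fill the rest, and there are C(2,j) ways to pick which j.
By inclusion–exclusion, the number of valid placements is Σ_{j=0}^{2} (−1)^j C(2,j)·(8−j)!.
Computing: 40320 − 10080 + 720 = 30960.

30960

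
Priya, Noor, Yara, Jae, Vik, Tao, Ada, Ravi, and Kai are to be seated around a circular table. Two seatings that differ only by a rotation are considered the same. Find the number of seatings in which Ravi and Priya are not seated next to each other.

Without the restriction there are (8)! = 40320 seatings.
Those with Ravi next to Priya: fuse the pair into one unit and seat 8 units around a circle — 2·(7)! = 10080.
Subtracting, 40320 − 10080 = 30240.

30240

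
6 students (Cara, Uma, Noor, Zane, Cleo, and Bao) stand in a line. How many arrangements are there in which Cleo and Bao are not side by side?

480

Of the 6! = 720 arrangements, those with Cleo and Bao adjacent number 2 × 5! = 240 (treat the pair as a block with 2 internal orders).
So 720 − 240 = 480 arrangements keep them apart.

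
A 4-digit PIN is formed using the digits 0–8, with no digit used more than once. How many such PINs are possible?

This is a permutation of 4 out of 9: P(9,4) = 9!/5!.
9 × 8 × 7 × 6 = 3024.

3024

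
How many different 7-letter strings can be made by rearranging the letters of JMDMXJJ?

420

The 7 letters of JMDMXJJ have repeats: J appearing 3 times and M appearing twice.
Dividing 7! = 5040 by 3!·2! = 12 for the repeated letters gives 420.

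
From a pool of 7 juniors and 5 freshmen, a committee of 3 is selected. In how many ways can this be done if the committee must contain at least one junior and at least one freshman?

Total 3-person selections from all 12: C(12,3) = 220.
Selections missing a whole group: no juniors → C(5,3) = 10; no freshmen → C(7,3) = 35.
Both groups omitted at once is impossible, so 220 − 45 = 175.

175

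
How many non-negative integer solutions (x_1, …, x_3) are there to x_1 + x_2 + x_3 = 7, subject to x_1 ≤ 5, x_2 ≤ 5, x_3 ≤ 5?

Without the upper bounds there are C(9,2) = 36 ways to split 7 among 3 variables.
Subtract solutions that violate a single cap (substitute x_i' = x_i − (cap_i+1)): x_1 ≥ 6 gives C(3,2) = 3; x_2 ≥ 6 gives C(3,2) = 3; x_3 ≥ 6 gives C(3,2) = 3. Together 9.
No two caps can be exceeded simultaneously, so the pair terms are all 0.
By inclusion–exclusion the count is 36 − 9 + 0 = 27.

27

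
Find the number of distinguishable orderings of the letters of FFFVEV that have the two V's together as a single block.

20

Treat the 2 copies of V as a single block. The multiset to arrange is then {VV, E, F, F, F}, 5 items in all.
That gives (5)!/(3!) = 20 arrangements.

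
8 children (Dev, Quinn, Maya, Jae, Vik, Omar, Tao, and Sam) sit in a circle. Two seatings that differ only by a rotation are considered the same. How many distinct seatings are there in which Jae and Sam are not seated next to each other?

Without the restriction there are (7)! = 5040 seatings.
Seatings with Jae beside Sam: treat them as a block with 2 internal orders, giving 2 × (6)! = 1440.
Subtracting, 5040 − 1440 = 3600.

3600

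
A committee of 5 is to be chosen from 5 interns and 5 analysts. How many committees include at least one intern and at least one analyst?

With no constraint there are C(10,5) = 252 possible selections.
Selections missing a whole group: no interns → C(5,5) = 1; no analysts → C(5,5) = 1.
Both groups omitted at once is impossible, so 252 − 2 = 250.

250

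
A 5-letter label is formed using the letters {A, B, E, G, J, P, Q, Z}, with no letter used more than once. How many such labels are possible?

6720

This is a permutation of 5 out of 8: P(8,5) = 8!/3!.
That product is 8 × 7 × 6 × 5 × 4 = 6720.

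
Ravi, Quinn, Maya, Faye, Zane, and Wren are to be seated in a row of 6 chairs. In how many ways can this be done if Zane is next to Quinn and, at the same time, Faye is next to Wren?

Treat {Zane,Quinn} as one block (2 orders) and {Faye,Wren} as another (2 orders).
That leaves 4 units to arrange: 2 × 2 × 4! = 4 × 24 = 96.

96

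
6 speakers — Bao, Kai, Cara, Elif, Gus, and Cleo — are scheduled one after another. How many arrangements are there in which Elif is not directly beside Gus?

Of the 6! = 720 arrangements, those with Elif and Gus adjacent number 2 × 5! = 240 (treat the pair as a block with 2 internal orders).
Complementary counting: 720 − 240 = 480.

480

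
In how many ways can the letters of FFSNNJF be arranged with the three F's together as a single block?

60

Treat the 3 copies of F as a single block. The multiset to arrange is then {FFF, J, N, N, S}, 5 items in all.
That gives (5)!/(2!) = 60 arrangements.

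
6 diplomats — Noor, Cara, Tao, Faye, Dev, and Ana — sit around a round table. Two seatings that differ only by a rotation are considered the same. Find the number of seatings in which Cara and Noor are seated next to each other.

Glue Cara and Noor into a block (2 internal orders). Seating 5 units around a circle gives (4)! arrangements.
So 2 × (4)! = 2 × 24 = 48.

48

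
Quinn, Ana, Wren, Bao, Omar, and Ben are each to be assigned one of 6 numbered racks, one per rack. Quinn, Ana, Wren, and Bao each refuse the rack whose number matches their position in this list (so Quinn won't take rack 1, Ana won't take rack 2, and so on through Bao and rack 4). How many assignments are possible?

362

Let Aᵢ (for 1 ≤ i ≤ 4) be the placements that put person i in their forbidden rack. Any j of these fix j positions, leaving (6−j)! ways to fill the rest, and there are C(4,j) ways to pick which j.
By inclusion–exclusion, the number of valid placements is Σ_{j=0}^{4} (−1)^j C(4,j)·(6−j)!.
Computing: 720 − 480 + 144 − 24 + 2 = 362.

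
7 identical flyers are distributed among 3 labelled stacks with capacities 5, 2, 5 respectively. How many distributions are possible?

15

Without the upper bounds there are C(9,2) = 36 ways to split 7 among 3 stacks.
Subtract solutions that violate a single cap (substitute x_i' = x_i − (cap_i+1)): x_1 ≥ 6 gives C(3,2) = 3; x_2 ≥ 3 gives C(6,2) = 15; x_3 ≥ 6 gives C(3,2) = 3. Together 21.
No two caps can be exceeded simultaneously, so the pair terms are all 0.
By inclusion–exclusion the count is 36 − 21 + 0 = 15.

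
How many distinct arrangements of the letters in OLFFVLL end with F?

With the last slot taken by F, it remains to arrange the other 6 letters (OLFVLL).
Those 6 letters have L appearing 3 times, giving (6)!/(3!) = 120.

120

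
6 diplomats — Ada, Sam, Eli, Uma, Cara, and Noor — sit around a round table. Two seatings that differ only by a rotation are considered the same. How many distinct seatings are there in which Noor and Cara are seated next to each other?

Glue Noor and Cara into a block (2 internal orders). Seating 5 units around a circle gives (4)! arrangements.
So 2 × (4)! = 2 × 24 = 48.

48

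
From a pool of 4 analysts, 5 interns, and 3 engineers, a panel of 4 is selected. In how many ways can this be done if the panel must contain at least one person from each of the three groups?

270

With no constraint there are C(12,4) = 495 possible selections.
Subtract selections that omit an entire group: no analysts → C(8,4) = 70; no interns → C(7,4) = 35; no engineers → C(9,4) = 126.
Add back selections omitting two groups (i.e. drawn from a single group): C(4,4) + C(5,4) + C(3,4) = 6.
By inclusion–exclusion: 495 − 231 + 6 = 270.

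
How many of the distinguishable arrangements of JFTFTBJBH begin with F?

Fix F in the first position and arrange the remaining 8 letters.
Those 8 letters have B appearing twice, J appearing twice, and T appearing twice, giving (8)!/(2!·2!·2!) = 5040.

5040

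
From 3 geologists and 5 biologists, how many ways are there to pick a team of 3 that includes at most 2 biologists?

Split by how many biologists are chosen (0 through 2).
Sum: C(5,0)·C(3,3) + C(5,1)·C(3,2) + C(5,2)·C(3,1) = 1 + 15 + 30 = 46.

46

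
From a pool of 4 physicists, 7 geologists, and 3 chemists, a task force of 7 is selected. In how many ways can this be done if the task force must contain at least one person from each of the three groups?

2982

Unrestricted: C(14,7) = 3432 ways to pick any 7 of the 14.
Selections missing a whole group: no physicists → C(10,7) = 120; no geologists → C(7,7) = 1; no chemists → C(11,7) = 330.
Add back selections omitting two groups (i.e. drawn from a single group): C(4,7) + C(7,7) + C(3,7) = 1.
By inclusion–exclusion: 3432 − 451 + 1 = 2982.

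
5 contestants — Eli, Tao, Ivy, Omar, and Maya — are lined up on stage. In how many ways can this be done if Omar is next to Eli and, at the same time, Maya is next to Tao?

24

Treat {Omar,Eli} as one block (2 orders) and {Maya,Tao} as another (2 orders).
That leaves 3 units to arrange: 2 × 2 × 3! = 4 × 6 = 24.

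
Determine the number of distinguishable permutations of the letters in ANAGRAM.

840

Letter multiplicities in ANAGRAM: A×3, G×1, M×1, N×1, R×1.
Dividing 7! = 5040 by 3! = 6 for the repeated letters gives 840.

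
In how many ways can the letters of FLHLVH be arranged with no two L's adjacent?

120

Total arrangements of FLHLVH: 6!/(2!·2!) = 180.
Arrangements with the L's together: treat LL as one letter, giving (5)!/(2!) = 60.
Subtracting, 180 − 60 = 120 arrangements keep the L's apart.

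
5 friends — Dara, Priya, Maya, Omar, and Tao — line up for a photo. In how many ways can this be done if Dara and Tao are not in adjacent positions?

72

There are 5! = 120 arrangements in all. If Dara and Tao are adjacent, merging them into one block gives 2·(4)! = 48 arrangements.
So 120 − 48 = 72 arrangements keep them apart.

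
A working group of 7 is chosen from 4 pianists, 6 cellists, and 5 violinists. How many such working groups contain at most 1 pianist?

2178

Split by how many pianists are chosen (0 through 1).
Sum: C(4,0)·C(11,7) + C(4,1)·C(11,6) = 330 + 1848 = 2178.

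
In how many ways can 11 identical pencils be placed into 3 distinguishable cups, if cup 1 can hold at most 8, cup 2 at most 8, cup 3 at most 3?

Ignoring the caps, the number of non-negative solutions to x_1+…+x_3 = 11 is C(13,2) = 78.
Subtract solutions that violate a single cap (substitute x_i' = x_i − (cap_i+1)): x_1 ≥ 9 gives C(4,2) = 6; x_2 ≥ 9 gives C(4,2) = 6; x_3 ≥ 4 gives C(9,2) = 36. Together 48.
No two caps can be exceeded simultaneously, so the pair terms are all 0.
By inclusion–exclusion the count is 78 − 48 + 0 = 30.

30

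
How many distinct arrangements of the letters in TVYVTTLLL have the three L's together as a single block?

Treat the 3 copies of L as a single block. The multiset to arrange is then {LLL, T, T, T, V, V, Y}, 7 items in all.
That gives (7)!/(3!·2!) = 420 arrangements.

420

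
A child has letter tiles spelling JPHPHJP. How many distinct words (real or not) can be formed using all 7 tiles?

210

Letter multiplicities in JPHPHJP: H×2, J×2, P×3.
So there are 7! / (3!·2!·2!) = 210 distinguishable arrangements.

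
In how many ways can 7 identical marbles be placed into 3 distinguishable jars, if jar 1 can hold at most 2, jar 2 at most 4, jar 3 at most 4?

Ignoring the caps, the number of non-negative solutions to x_1+…+x_3 = 7 is C(9,2) = 36.
Subtract solutions that violate a single cap (substitute x_i' = x_i − (cap_i+1)): x_1 ≥ 3 gives C(6,2) = 15; x_2 ≥ 5 gives C(4,2) = 6; x_3 ≥ 5 gives C(4,2) = 6. Together 27.
No two caps can be exceeded simultaneously, so the pair terms are all 0.
By inclusion–exclusion the count is 36 − 27 + 0 = 9.

9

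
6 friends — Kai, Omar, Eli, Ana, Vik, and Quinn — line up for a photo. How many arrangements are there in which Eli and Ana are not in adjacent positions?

There are 6! = 720 arrangements in all. If Eli and Ana are adjacent, merging them into one block gives 2·(5)! = 240 arrangements.
So 720 − 240 = 480 arrangements keep them apart.

480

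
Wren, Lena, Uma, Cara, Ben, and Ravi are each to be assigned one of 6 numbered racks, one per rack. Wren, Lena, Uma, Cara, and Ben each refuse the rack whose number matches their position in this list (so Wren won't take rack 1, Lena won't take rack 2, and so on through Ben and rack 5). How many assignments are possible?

Let Aᵢ (for 1 ≤ i ≤ 5) be the placements that put person i in their forbidden rack. Any j of these fix j positions, leaving (6−j)! ways to fill the rest, and there are C(5,j) ways to pick which j.
By inclusion–exclusion, the number of valid placements is Σ_{j=0}^{5} (−1)^j C(5,j)·(6−j)!.
Computing: 720 − 600 + 240 − 60 + 10 − 1 = 309.

309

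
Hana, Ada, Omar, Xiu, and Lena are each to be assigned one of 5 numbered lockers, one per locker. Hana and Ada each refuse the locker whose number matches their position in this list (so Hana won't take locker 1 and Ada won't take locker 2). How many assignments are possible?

Let Aᵢ (for i ∈ {1, 2}) be the placements that put person i in their forbidden locker. Any j of these fix j positions, leaving (5−j)! ways to fill the rest, and there are C(2,j) ways to pick which j.
By inclusion–exclusion, the number of valid placements is Σ_{j=0}^{2} (−1)^j C(2,j)·(5−j)!.
Computing: 120 − 48 + 6 = 78.

78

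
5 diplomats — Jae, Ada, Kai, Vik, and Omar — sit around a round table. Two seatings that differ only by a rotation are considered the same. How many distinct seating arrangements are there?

24

Around a circle, 5 distinct people have 5!/5 = (4)! = 24 rotationally distinct seatings.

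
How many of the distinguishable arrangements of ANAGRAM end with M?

Fix M in the last position and arrange the remaining 6 letters.
Those 6 letters have A appearing 3 times, giving (6)!/(3!) = 120.

120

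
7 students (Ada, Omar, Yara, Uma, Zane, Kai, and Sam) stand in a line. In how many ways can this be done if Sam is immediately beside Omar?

1440

Glue Sam and Omar into one block (2 internal orders), leaving 6 units to arrange in a row.
So the count is 2·(6)! = 1440.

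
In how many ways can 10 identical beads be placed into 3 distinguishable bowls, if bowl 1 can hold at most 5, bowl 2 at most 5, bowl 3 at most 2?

Without the upper bounds there are C(12,2) = 66 ways to split 10 among 3 bowls.
Subtract solutions that violate a single cap (substitute x_i' = x_i − (cap_i+1)): x_1 ≥ 6 gives C(6,2) = 15; x_2 ≥ 6 gives C(6,2) = 15; x_3 ≥ 3 gives C(9,2) = 36. Together 66.
Add back pairs where two caps are both exceeded: 0 + 3 + 3 = 6.
By inclusion–exclusion the count is 66 − 66 + 6 = 6.

6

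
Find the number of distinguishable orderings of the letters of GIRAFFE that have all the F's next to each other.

720

Treat the 2 copies of F as a single block. The multiset to arrange is then {FF, A, E, G, I, R}, 6 items in all.
All 6 items are distinct, so there are (6)! = 720 arrangements.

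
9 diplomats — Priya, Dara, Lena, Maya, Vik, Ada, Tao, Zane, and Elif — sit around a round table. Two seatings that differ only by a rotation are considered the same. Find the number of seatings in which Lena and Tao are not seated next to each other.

30240

Without the restriction there are (8)! = 40320 seatings.
Those with Lena next to Tao: fuse the pair into one unit and seat 8 units around a circle — 2·(7)! = 10080.
Subtracting, 40320 − 10080 = 30240.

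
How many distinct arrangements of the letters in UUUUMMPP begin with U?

210

With the first slot taken by U, it remains to arrange the other 7 letters (UUUMMPP).
Those 7 letters have M appearing twice, P appearing twice, and U appearing 3 times, giving (7)!/(3!·2!·2!) = 210.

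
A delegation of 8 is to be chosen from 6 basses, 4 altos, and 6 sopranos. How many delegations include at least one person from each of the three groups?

Total 8-person selections from all 16: C(16,8) = 12870.
Selections missing a whole group: no basses → C(10,8) = 45; no altos → C(12,8) = 495; no sopranos → C(10,8) = 45.
Add back selections omitting two groups (i.e. drawn from a single group): C(6,8) + C(4,8) + C(6,8) = 0.
By inclusion–exclusion: 12870 − 585 + 0 = 12285.

12285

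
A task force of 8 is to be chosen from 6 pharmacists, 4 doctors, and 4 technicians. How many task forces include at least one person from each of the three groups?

2912

With no constraint there are C(14,8) = 3003 possible selections.
Subtract selections that omit an entire group: no pharmacists → C(8,8) = 1; no doctors → C(10,8) = 45; no technicians → C(10,8) = 45.
Add back selections omitting two groups (i.e. drawn from a single group): C(6,8) + C(4,8) + C(4,8) = 0.
By inclusion–exclusion: 3003 − 91 + 0 = 2912.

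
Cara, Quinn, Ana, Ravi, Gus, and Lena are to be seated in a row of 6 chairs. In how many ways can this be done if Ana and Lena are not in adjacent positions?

480

Of the 6! = 720 arrangements, those with Ana and Lena adjacent number 2 × 5! = 240 (treat the pair as a block with 2 internal orders).
Complementary counting: 720 − 240 = 480.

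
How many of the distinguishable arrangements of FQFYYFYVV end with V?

1120

With the last slot taken by V, it remains to arrange the other 8 letters (FQFYYFYV).
Those 8 letters have F appearing 3 times and Y appearing 3 times, giving (8)!/(3!·3!) = 1120.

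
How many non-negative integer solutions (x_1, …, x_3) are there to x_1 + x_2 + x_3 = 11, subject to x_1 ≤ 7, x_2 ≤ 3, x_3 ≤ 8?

By stars and bars, unrestricted non-negative solutions to x_1+…+x_3 = 11 number C(11+2,2) = 78.
Subtract solutions that violate a single cap (substitute x_i' = x_i − (cap_i+1)): x_1 ≥ 8 gives C(5,2) = 10; x_2 ≥ 4 gives C(9,2) = 36; x_3 ≥ 9 gives C(4,2) = 6. Together 52.
No two caps can be exceeded simultaneously, so the pair terms are all 0.
By inclusion–exclusion the count is 78 − 52 + 0 = 26.

26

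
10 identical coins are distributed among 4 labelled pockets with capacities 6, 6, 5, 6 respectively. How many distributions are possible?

By stars and bars, unrestricted non-negative solutions to x_1+…+x_4 = 10 number C(10+3,3) = 286.
Subtract solutions that violate a single cap (substitute x_i' = x_i − (cap_i+1)): x_1 ≥ 7 gives C(6,3) = 20; x_2 ≥ 7 gives C(6,3) = 20; x_3 ≥ 6 gives C(7,3) = 35; x_4 ≥ 7 gives C(6,3) = 20. Together 95.
No two caps can be exceeded simultaneously, so the pair terms are all 0.
By inclusion–exclusion the count is 286 − 95 + 0 = 191.

191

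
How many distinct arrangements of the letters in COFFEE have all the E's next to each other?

60

Treat the 2 copies of E as a single block. The multiset to arrange is then {EE, C, F, F, O}, 5 items in all.
That gives (5)!/(2!) = 60 arrangements.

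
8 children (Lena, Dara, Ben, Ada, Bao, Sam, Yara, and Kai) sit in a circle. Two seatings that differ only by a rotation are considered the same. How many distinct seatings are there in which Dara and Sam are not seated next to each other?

3600

All circular seatings of 8 people number (7)! = 5040.
Those with Dara next to Sam: fuse the pair into one unit and seat 7 units around a circle — 2·(6)! = 1440.
Subtracting, 5040 − 1440 = 3600.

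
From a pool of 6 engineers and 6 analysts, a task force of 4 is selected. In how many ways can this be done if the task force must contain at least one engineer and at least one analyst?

Unrestricted: C(12,4) = 495 ways to pick any 4 of the 12.
Subtract selections that omit an entire group: no engineers → C(6,4) = 15; no analysts → C(6,4) = 15.
Both groups omitted at once is impossible, so 495 − 30 = 465.

465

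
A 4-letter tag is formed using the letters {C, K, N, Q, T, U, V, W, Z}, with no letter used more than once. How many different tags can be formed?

3024

Choose and order 4 of the 9 symbols: the first letter has 9 options, the next 8, then 7, 6.
That product is 9 × 8 × 7 × 6 = 3024.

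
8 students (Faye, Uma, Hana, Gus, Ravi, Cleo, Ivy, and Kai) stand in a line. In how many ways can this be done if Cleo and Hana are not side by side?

30240

Of the 8! = 40320 arrangements, those with Cleo and Hana adjacent number 2 × 7! = 10080 (treat the pair as a block with 2 internal orders).
So 40320 − 10080 = 30240 arrangements keep them apart.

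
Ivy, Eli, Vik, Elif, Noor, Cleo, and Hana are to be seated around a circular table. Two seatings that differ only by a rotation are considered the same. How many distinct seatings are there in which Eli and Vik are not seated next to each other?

All circular seatings of 7 people number (6)! = 720.
Those with Eli next to Vik: fuse the pair into one unit and seat 6 units around a circle — 2·(5)! = 240.
Subtracting, 720 − 240 = 480.

480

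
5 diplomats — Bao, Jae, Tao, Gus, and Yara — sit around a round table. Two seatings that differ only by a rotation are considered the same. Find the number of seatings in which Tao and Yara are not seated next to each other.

12

Without the restriction there are (4)! = 24 seatings.
Those with Tao next to Yara: fuse the pair into one unit and seat 4 units around a circle — 2·(3)! = 12.
Subtracting, 24 − 12 = 12.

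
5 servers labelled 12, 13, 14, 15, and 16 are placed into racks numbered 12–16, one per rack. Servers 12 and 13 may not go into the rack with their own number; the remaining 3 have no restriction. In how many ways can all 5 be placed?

Let Aᵢ (for i ∈ {12, 13}) be the placements that put server i in its forbidden rack. Any j of these fix j positions, leaving (5−j)! ways to fill the rest, and there are C(2,j) ways to pick which j.
By inclusion–exclusion, the number of valid placements is Σ_{j=0}^{2} (−1)^j C(2,j)·(5−j)!.
Computing: 120 − 48 + 6 = 78.

78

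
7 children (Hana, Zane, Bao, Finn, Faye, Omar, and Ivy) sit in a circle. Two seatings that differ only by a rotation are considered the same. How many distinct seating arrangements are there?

720

Around a circle, 7 distinct people have 7!/7 = (6)! = 720 rotationally distinct seatings.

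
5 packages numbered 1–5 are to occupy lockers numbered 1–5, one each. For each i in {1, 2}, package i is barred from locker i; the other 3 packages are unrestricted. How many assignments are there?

Let Aᵢ (for i ∈ {1, 2}) be the placements that put package i in its forbidden locker. Any j of these fix j positions, leaving (5−j)! ways to fill the rest, and there are C(2,j) ways to pick which j.
By inclusion–exclusion, the number of valid placements is Σ_{j=0}^{2} (−1)^j C(2,j)·(5−j)!.
Computing: 120 − 48 + 6 = 78.

78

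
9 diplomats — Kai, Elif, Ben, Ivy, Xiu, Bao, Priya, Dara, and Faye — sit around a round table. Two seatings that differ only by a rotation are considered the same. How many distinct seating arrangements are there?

40320

Seat Kai anywhere (absorbing the rotational symmetry), then permute the other 8: (8)! = 40320.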